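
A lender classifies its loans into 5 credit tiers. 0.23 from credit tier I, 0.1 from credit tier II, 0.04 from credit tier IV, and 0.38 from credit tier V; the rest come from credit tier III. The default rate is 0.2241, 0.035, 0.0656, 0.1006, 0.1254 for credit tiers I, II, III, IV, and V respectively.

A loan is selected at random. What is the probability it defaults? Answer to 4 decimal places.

P(D) ≈ 0.1231

P(III) = 1 − (0.23 + 0.1 + 0.04 + 0.38) = 0.25.
P(D) = P(D|I)·P(I) + P(D|II)·P(II) + P(D|III)·P(III) + P(D|IV)·P(IV) + P(D|V)·P(V)
      = 0.2241·0.23 + 0.035·0.1 + 0.0656·0.25 + 0.1006·0.04 + 0.1254·0.38
      = 0.051543 + 0.0035 + 0.0164 + 0.004024 + 0.047652 = 0.123119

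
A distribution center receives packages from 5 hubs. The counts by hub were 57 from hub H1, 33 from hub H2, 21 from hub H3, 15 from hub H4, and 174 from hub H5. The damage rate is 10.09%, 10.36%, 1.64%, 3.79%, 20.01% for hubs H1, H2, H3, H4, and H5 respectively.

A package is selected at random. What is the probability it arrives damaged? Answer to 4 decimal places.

Total: 57 + 33 + 21 + 15 + 174 = 300.
P(H1) = 57/300 = 0.19. P(H2) = 33/300 = 0.11. P(H3) = 21/300 = 0.07. P(H4) = 15/300 = 0.05. P(H5) = 174/300 = 0.58.
P(D) = P(D|H1)·P(H1) + P(D|H2)·P(H2) + P(D|H3)·P(H3) + P(D|H4)·P(H4) + P(D|H5)·P(H5)
      = 0.1009·0.19 + 0.1036·0.11 + 0.0164·0.07 + 0.0379·0.05 + 0.2001·0.58
      = 0.019171 + 0.011396 + 0.001148 + 0.001895 + 0.116058 = 0.149668

P(D) ≈ 0.1497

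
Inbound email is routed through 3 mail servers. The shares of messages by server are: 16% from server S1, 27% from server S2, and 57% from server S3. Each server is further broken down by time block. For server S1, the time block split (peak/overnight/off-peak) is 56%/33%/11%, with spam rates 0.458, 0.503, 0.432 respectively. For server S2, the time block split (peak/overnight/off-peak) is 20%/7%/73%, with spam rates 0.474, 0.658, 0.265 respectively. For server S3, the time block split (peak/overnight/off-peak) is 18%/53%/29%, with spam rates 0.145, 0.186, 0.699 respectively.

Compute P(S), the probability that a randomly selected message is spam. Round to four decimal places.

0.3521

P(S|S1) = 0.56·0.458 + 0.33·0.503 + 0.11·0.432 = 0.25648 + 0.16599 + 0.04752 = 0.46999
P(S|S2) = 0.2·0.474 + 0.07·0.658 + 0.73·0.265 = 0.0948 + 0.04606 + 0.19345 = 0.33431
P(S|S3) = 0.18·0.145 + 0.53·0.186 + 0.29·0.699 = 0.0261 + 0.09858 + 0.20271 = 0.32739
Then overall,
P(S) = 0.16·0.46999 + 0.27·0.33431 + 0.57·0.32739
      = 0.0751984 + 0.0902637 + 0.1866123 = 0.3520744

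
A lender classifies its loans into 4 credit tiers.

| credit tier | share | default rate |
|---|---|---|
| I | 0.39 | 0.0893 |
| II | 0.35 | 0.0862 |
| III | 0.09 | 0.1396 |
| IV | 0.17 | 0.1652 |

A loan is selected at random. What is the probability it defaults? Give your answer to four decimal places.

P(D) = P(D|I)·P(I) + P(D|II)·P(II) + P(D|III)·P(III) + P(D|IV)·P(IV)
      = 0.0893·0.39 + 0.0862·0.35 + 0.1396·0.09 + 0.1652·0.17
      = 0.034827 + 0.03017 + 0.012564 + 0.028084 = 0.105645

P(D) ≈ 0.1056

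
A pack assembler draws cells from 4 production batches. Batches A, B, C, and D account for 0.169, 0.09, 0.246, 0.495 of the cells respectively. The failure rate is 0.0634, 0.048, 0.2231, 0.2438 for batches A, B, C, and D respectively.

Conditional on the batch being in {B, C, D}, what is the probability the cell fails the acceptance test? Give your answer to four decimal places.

P(F|S) ≈ 0.2165

Let S = {B, C, D}.
P(S) = 0.09 + 0.246 + 0.495 = 0.831.
P(F ∩ S) = 0.048·0.09 + 0.2231·0.246 + 0.2438·0.495 = 0.00432 + 0.0548826 + 0.120681 = 0.1798836.
P(F | S) = 0.1798836 / 0.831 = 0.216466…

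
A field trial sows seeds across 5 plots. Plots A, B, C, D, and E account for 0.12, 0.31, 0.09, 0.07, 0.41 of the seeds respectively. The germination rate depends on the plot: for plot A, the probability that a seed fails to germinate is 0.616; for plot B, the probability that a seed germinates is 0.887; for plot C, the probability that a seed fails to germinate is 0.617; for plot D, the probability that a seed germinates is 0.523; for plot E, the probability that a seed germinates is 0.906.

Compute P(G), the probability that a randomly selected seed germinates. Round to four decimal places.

0.7636

P(G|A) = 1 − 0.616 = 0.384.
P(G|C) = 1 − 0.617 = 0.383.
P(G) = P(G|A)·P(A) + P(G|B)·P(B) + P(G|C)·P(C) + P(G|D)·P(D) + P(G|E)·P(E)
      = 0.384·0.12 + 0.887·0.31 + 0.383·0.09 + 0.523·0.07 + 0.906·0.41
      = 0.04608 + 0.27497 + 0.03447 + 0.03661 + 0.37146 = 0.76359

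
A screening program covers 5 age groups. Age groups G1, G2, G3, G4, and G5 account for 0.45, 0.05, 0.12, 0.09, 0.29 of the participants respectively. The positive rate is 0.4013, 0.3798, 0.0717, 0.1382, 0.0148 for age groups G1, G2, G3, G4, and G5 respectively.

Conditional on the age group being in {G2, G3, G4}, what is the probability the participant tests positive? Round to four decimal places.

P(T|S) ≈ 0.1540

Let S = {G2, G3, G4}.
P(S) = 0.05 + 0.12 + 0.09 = 0.26.
P(T ∩ S) = 0.3798·0.05 + 0.0717·0.12 + 0.1382·0.09 = 0.01899 + 0.008604 + 0.012438 = 0.040032.
P(T | S) = 0.040032 / 0.26 = 0.153969…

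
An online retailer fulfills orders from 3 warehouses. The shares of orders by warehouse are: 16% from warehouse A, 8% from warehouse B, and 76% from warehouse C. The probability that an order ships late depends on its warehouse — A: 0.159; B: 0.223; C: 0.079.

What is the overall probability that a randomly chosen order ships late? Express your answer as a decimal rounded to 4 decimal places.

P(L) = P(L|A)·P(A) + P(L|B)·P(B) + P(L|C)·P(C)
      = 0.159·0.16 + 0.223·0.08 + 0.079·0.76
      = 0.02544 + 0.01784 + 0.06004 = 0.10332

0.1033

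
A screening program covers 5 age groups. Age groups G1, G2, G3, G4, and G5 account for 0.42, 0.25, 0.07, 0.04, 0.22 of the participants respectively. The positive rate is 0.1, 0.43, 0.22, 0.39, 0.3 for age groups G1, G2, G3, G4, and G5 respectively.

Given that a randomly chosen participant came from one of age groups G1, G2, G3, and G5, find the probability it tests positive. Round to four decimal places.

P(T|S) ≈ 0.2405

Let S = {G1, G2, G3, G5}.
P(S) = 0.42 + 0.25 + 0.07 + 0.22 = 0.96.
P(T ∩ S) = 0.1·0.42 + 0.43·0.25 + 0.22·0.07 + 0.3·0.22 = 0.042 + 0.1075 + 0.0154 + 0.066 = 0.2309.
P(T | S) = 0.2309 / 0.96 = 0.240521…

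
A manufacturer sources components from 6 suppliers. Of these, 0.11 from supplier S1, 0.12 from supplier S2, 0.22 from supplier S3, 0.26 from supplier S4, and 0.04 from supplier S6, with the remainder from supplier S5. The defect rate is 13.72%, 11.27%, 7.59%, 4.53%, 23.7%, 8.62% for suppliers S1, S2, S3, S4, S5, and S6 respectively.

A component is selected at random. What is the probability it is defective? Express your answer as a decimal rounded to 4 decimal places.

P(S5) = 1 − (0.11 + 0.12 + 0.22 + 0.26 + 0.04) = 0.25.
By the law of total probability,
P(D) = P(D|S1)·P(S1) + P(D|S2)·P(S2) + P(D|S3)·P(S3) + P(D|S4)·P(S4) + P(D|S5)·P(S5) + P(D|S6)·P(S6)
      = 0.1372·0.11 + 0.1127·0.12 + 0.0759·0.22 + 0.0453·0.26 + 0.237·0.25 + 0.0862·0.04
      = 0.015092 + 0.013524 + 0.016698 + 0.011778 + 0.05925 + 0.003448 = 0.11979

P(D) ≈ 0.1198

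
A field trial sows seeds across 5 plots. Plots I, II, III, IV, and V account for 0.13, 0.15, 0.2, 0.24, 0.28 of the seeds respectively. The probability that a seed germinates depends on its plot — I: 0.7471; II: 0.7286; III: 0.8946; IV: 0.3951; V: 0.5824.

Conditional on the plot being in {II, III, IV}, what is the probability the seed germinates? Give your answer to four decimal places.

Let S = {II, III, IV}.
P(S) = 0.15 + 0.2 + 0.24 = 0.59.
P(G ∩ S) = 0.7286·0.15 + 0.8946·0.2 + 0.3951·0.24 = 0.10929 + 0.17892 + 0.094824 = 0.383034.
P(G | S) = 0.383034 / 0.59 = 0.649210…

P(G|S) ≈ 0.6492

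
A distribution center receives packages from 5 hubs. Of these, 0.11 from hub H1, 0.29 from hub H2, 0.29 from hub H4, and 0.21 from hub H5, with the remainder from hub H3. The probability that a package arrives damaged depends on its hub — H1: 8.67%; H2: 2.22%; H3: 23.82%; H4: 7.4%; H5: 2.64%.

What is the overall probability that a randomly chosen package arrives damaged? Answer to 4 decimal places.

P(H3) = 1 − (0.11 + 0.29 + 0.29 + 0.21) = 0.1.
Summing over the partition,
P(D) = P(D|H1)·P(H1) + P(D|H2)·P(H2) + P(D|H3)·P(H3) + P(D|H4)·P(H4) + P(D|H5)·P(H5)
      = 0.0867·0.11 + 0.0222·0.29 + 0.2382·0.1 + 0.074·0.29 + 0.0264·0.21
      = 0.009537 + 0.006438 + 0.02382 + 0.02146 + 0.005544 = 0.066799

P(D) ≈ 0.0668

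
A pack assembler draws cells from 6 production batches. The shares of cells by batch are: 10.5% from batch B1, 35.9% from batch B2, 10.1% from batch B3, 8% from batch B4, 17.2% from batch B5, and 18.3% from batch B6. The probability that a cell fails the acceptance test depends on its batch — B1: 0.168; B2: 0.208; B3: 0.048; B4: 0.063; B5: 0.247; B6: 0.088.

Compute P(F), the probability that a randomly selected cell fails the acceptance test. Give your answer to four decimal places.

P(F) ≈ 0.1608

P(F) = P(F|B1)·P(B1) + P(F|B2)·P(B2) + P(F|B3)·P(B3) + P(F|B4)·P(B4) + P(F|B5)·P(B5) + P(F|B6)·P(B6)
      = 0.168·0.105 + 0.208·0.359 + 0.048·0.101 + 0.063·0.08 + 0.247·0.172 + 0.088·0.183
      = 0.01764 + 0.074672 + 0.004848 + 0.00504 + 0.042484 + 0.016104 = 0.160788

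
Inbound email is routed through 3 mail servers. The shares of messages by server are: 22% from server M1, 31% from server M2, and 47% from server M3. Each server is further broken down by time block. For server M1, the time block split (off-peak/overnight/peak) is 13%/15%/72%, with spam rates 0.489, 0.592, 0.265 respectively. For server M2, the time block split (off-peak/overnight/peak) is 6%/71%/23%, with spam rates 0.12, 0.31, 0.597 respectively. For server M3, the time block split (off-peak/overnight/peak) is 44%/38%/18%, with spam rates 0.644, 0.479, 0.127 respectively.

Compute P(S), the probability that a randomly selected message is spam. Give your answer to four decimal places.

P(S|M1) = 0.13·0.489 + 0.15·0.592 + 0.72·0.265 = 0.06357 + 0.0888 + 0.1908 = 0.34317
P(S|M2) = 0.06·0.12 + 0.71·0.31 + 0.23·0.597 = 0.0072 + 0.2201 + 0.13731 = 0.36461
P(S|M3) = 0.44·0.644 + 0.38·0.479 + 0.18·0.127 = 0.28336 + 0.18202 + 0.02286 = 0.48824
By total probability over the outer partition,
P(S) = 0.22·0.34317 + 0.31·0.36461 + 0.47·0.48824
      = 0.0754974 + 0.1130291 + 0.2294728 = 0.4179993

P(S) ≈ 0.4180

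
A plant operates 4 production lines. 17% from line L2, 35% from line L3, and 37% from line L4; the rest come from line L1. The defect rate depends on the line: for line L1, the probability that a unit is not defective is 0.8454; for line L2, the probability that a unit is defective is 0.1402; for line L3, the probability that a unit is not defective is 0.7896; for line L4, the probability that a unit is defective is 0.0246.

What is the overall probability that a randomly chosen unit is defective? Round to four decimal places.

0.1236

P(L1) = 1 − (0.17 + 0.35 + 0.37) = 0.11.
P(D|L1) = 1 − 0.8454 = 0.1546.
P(D|L3) = 1 − 0.7896 = 0.2104.
P(D) = P(D|L1)·P(L1) + P(D|L2)·P(L2) + P(D|L3)·P(L3) + P(D|L4)·P(L4)
      = 0.1546·0.11 + 0.1402·0.17 + 0.2104·0.35 + 0.0246·0.37
      = 0.017006 + 0.023834 + 0.07364 + 0.009102 = 0.123582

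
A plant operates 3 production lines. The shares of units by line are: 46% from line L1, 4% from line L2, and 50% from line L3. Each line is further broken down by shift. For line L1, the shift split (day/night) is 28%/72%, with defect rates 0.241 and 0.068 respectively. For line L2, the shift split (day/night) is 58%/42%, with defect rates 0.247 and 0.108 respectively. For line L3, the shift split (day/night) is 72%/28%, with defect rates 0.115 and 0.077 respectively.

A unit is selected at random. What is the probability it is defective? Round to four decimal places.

P(D|L1) = 0.28·0.241 + 0.72·0.068 = 0.06748 + 0.04896 = 0.11644
P(D|L2) = 0.58·0.247 + 0.42·0.108 = 0.14326 + 0.04536 = 0.18862
P(D|L3) = 0.72·0.115 + 0.28·0.077 = 0.0828 + 0.02156 = 0.10436
By total probability over the outer partition,
P(D) = 0.46·0.11644 + 0.04·0.18862 + 0.5·0.10436
      = 0.0535624 + 0.0075448 + 0.05218 = 0.1132872

P(D) ≈ 0.1133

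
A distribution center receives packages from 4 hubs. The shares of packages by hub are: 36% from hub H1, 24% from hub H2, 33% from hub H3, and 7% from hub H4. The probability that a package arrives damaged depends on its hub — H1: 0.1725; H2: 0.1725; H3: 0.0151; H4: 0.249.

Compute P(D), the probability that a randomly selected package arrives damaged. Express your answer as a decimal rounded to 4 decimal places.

P(D) ≈ 0.1259

P(D) = P(D|H1)·P(H1) + P(D|H2)·P(H2) + P(D|H3)·P(H3) + P(D|H4)·P(H4)
      = 0.1725·0.36 + 0.1725·0.24 + 0.0151·0.33 + 0.249·0.07
      = 0.0621 + 0.0414 + 0.004983 + 0.01743 = 0.125913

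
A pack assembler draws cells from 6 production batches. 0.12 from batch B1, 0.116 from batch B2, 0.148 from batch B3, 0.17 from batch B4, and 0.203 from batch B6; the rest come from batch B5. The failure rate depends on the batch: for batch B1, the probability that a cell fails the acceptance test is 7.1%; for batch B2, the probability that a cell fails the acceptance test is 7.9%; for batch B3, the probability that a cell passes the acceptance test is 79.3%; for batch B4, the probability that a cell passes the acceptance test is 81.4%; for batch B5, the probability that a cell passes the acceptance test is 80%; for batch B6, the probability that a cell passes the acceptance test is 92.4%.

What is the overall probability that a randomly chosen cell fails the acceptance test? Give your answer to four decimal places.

0.1440

P(B5) = 1 − (0.12 + 0.116 + 0.148 + 0.17 + 0.203) = 0.243.
P(F|B3) = 1 − 0.793 = 0.207.
P(F|B4) = 1 − 0.814 = 0.186.
P(F|B5) = 1 − 0.8 = 0.2.
P(F|B6) = 1 − 0.924 = 0.076.
P(F) = P(F|B1)·P(B1) + P(F|B2)·P(B2) + P(F|B3)·P(B3) + P(F|B4)·P(B4) + P(F|B5)·P(B5) + P(F|B6)·P(B6)
      = 0.071·0.12 + 0.079·0.116 + 0.207·0.148 + 0.186·0.17 + 0.2·0.243 + 0.076·0.203
      = 0.00852 + 0.009164 + 0.030636 + 0.03162 + 0.0486 + 0.015428 = 0.143968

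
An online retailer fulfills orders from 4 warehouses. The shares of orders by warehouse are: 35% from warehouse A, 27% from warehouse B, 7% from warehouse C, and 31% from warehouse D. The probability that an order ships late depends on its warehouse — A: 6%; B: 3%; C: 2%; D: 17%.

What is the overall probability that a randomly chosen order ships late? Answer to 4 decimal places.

P(L) ≈ 0.0832

By the law of total probability,
P(L) = P(L|A)·P(A) + P(L|B)·P(B) + P(L|C)·P(C) + P(L|D)·P(D)
      = 0.06·0.35 + 0.03·0.27 + 0.02·0.07 + 0.17·0.31
      = 0.021 + 0.0081 + 0.0014 + 0.0527 = 0.0832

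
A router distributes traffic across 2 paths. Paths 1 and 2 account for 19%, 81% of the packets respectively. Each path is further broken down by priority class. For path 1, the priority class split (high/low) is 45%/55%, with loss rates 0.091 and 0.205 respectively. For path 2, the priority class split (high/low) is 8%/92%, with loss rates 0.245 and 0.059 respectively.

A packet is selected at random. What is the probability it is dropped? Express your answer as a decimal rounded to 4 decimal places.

P(L|1) = 0.45·0.091 + 0.55·0.205 = 0.04095 + 0.11275 = 0.1537
P(L|2) = 0.08·0.245 + 0.92·0.059 = 0.0196 + 0.05428 = 0.07388
Then overall,
P(L) = 0.19·0.1537 + 0.81·0.07388
      = 0.029203 + 0.0598428 = 0.0890458

P(L) ≈ 0.0890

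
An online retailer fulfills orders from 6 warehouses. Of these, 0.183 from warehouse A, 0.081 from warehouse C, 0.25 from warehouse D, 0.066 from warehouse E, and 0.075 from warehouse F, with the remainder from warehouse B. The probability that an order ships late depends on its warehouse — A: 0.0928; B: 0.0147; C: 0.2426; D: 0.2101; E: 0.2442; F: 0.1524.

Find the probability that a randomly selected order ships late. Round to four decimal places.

P(L) ≈ 0.1218

P(B) = 1 − (0.183 + 0.081 + 0.25 + 0.066 + 0.075) = 0.345.
Summing over the partition,
P(L) = P(L|A)·P(A) + P(L|B)·P(B) + P(L|C)·P(C) + P(L|D)·P(D) + P(L|E)·P(E) + P(L|F)·P(F)
      = 0.0928·0.183 + 0.0147·0.345 + 0.2426·0.081 + 0.2101·0.25 + 0.2442·0.066 + 0.1524·0.075
      = 0.0169824 + 0.0050715 + 0.0196506 + 0.052525 + 0.0161172 + 0.01143 = 0.1217767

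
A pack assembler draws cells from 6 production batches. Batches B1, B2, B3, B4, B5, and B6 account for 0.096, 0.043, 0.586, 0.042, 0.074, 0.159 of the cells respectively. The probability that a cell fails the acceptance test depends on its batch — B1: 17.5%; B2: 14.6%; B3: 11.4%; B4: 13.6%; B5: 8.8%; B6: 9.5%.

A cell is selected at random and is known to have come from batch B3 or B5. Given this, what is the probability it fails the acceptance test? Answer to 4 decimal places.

P(F|S) ≈ 0.1111

Let S = {B3, B5}.
P(S) = 0.586 + 0.074 = 0.66.
P(F ∩ S) = 0.114·0.586 + 0.088·0.074 = 0.066804 + 0.006512 = 0.073316.
P(F | S) = 0.073316 / 0.66 = 0.111085…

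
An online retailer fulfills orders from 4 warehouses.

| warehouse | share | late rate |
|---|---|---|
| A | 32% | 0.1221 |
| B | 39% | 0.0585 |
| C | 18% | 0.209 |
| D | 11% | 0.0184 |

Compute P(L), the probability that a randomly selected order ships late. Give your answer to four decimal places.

0.1015

Summing over the partition,
P(L) = P(L|A)·P(A) + P(L|B)·P(B) + P(L|C)·P(C) + P(L|D)·P(D)
      = 0.1221·0.32 + 0.0585·0.39 + 0.209·0.18 + 0.0184·0.11
      = 0.039072 + 0.022815 + 0.03762 + 0.002024 = 0.101531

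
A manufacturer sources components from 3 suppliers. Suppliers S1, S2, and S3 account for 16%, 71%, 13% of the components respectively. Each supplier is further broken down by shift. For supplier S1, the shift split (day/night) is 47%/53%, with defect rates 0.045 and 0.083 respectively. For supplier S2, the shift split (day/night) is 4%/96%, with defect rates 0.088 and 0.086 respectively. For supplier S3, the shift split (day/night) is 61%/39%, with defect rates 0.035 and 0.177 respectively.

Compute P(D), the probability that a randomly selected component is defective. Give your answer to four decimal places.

0.0833

P(D|S1) = 0.47·0.045 + 0.53·0.083 = 0.02115 + 0.04399 = 0.06514
P(D|S2) = 0.04·0.088 + 0.96·0.086 = 0.00352 + 0.08256 = 0.08608
P(D|S3) = 0.61·0.035 + 0.39·0.177 = 0.02135 + 0.06903 = 0.09038
Then overall,
P(D) = 0.16·0.06514 + 0.71·0.08608 + 0.13·0.09038
      = 0.0104224 + 0.0611168 + 0.0117494 = 0.0832886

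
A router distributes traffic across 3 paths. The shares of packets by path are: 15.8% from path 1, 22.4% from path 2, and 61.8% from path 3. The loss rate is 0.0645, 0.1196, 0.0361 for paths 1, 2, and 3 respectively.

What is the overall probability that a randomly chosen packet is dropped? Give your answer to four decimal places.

P(L) = P(L|1)·P(1) + P(L|2)·P(2) + P(L|3)·P(3)
      = 0.0645·0.158 + 0.1196·0.224 + 0.0361·0.618
      = 0.010191 + 0.0267904 + 0.0223098 = 0.0592912

P(L) ≈ 0.0593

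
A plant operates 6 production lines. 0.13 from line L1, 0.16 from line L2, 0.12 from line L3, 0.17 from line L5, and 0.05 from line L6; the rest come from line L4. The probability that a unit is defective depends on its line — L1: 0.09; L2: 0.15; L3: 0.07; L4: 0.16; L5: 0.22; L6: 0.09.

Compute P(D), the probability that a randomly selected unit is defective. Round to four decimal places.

0.1452

P(L4) = 1 − (0.13 + 0.16 + 0.12 + 0.17 + 0.05) = 0.37.
P(D) = P(D|L1)·P(L1) + P(D|L2)·P(L2) + P(D|L3)·P(L3) + P(D|L4)·P(L4) + P(D|L5)·P(L5) + P(D|L6)·P(L6)
      = 0.09·0.13 + 0.15·0.16 + 0.07·0.12 + 0.16·0.37 + 0.22·0.17 + 0.09·0.05
      = 0.0117 + 0.024 + 0.0084 + 0.0592 + 0.0374 + 0.0045 = 0.1452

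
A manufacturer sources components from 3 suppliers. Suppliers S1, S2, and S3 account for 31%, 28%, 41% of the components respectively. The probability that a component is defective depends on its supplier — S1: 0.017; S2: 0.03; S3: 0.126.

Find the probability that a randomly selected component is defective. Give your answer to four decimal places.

0.0653

P(D) = P(D|S1)·P(S1) + P(D|S2)·P(S2) + P(D|S3)·P(S3)
      = 0.017·0.31 + 0.03·0.28 + 0.126·0.41
      = 0.00527 + 0.0084 + 0.05166 = 0.06533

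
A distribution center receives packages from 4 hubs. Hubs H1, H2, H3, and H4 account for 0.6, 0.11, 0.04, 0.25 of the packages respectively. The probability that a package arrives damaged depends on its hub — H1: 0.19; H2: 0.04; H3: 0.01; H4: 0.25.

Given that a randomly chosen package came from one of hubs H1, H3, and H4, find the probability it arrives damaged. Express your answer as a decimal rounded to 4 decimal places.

Let S = {H1, H3, H4}.
P(S) = 0.6 + 0.04 + 0.25 = 0.89.
P(D ∩ S) = 0.19·0.6 + 0.01·0.04 + 0.25·0.25 = 0.114 + 0.0004 + 0.0625 = 0.1769.
P(D | S) = 0.1769 / 0.89 = 0.198764…

P(D|S) ≈ 0.1988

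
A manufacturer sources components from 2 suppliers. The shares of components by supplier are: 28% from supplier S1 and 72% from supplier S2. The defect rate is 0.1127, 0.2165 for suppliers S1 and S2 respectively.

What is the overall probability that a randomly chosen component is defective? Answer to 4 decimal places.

By the law of total probability,
P(D) = P(D|S1)·P(S1) + P(D|S2)·P(S2)
      = 0.1127·0.28 + 0.2165·0.72
      = 0.031556 + 0.15588 = 0.187436

P(D) ≈ 0.1874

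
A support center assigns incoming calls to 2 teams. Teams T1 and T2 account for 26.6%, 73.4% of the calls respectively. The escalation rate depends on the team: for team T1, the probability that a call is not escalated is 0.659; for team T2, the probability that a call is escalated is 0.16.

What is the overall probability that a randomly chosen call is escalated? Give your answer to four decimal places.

P(E|T1) = 1 − 0.659 = 0.341.
Using total probability over the partition,
P(E) = P(E|T1)·P(T1) + P(E|T2)·P(T2)
      = 0.341·0.266 + 0.16·0.734
      = 0.090706 + 0.11744 = 0.208146

0.2081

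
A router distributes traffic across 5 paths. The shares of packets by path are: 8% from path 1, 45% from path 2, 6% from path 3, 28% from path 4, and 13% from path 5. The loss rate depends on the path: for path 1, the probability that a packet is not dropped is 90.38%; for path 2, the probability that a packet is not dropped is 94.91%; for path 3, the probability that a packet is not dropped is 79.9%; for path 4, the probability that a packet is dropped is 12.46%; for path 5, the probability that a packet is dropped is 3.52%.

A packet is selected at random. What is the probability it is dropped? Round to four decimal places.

0.0821

P(L|1) = 1 − 0.9038 = 0.0962.
P(L|2) = 1 − 0.9491 = 0.0509.
P(L|3) = 1 − 0.799 = 0.201.
P(L) = P(L|1)·P(1) + P(L|2)·P(2) + P(L|3)·P(3) + P(L|4)·P(4) + P(L|5)·P(5)
      = 0.0962·0.08 + 0.0509·0.45 + 0.201·0.06 + 0.1246·0.28 + 0.0352·0.13
      = 0.007696 + 0.022905 + 0.01206 + 0.034888 + 0.004576 = 0.082125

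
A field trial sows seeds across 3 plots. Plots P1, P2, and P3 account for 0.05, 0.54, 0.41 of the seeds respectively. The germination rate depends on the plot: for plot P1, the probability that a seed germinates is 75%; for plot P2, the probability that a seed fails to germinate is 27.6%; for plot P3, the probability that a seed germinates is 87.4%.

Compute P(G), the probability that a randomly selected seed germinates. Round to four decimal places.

P(G|P2) = 1 − 0.276 = 0.724.
Summing over the partition,
P(G) = P(G|P1)·P(P1) + P(G|P2)·P(P2) + P(G|P3)·P(P3)
      = 0.75·0.05 + 0.724·0.54 + 0.874·0.41
      = 0.0375 + 0.39096 + 0.35834 = 0.7868

P(G) ≈ 0.7868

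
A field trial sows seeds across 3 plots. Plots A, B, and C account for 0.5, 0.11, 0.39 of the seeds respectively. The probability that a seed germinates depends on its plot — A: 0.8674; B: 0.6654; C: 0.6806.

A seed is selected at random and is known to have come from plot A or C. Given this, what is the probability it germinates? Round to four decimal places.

Let S = {A, C}.
P(S) = 0.5 + 0.39 = 0.89.
P(G ∩ S) = 0.8674·0.5 + 0.6806·0.39 = 0.4337 + 0.265434 = 0.699134.
P(G | S) = 0.699134 / 0.89 = 0.785544…

P(G|S) ≈ 0.7855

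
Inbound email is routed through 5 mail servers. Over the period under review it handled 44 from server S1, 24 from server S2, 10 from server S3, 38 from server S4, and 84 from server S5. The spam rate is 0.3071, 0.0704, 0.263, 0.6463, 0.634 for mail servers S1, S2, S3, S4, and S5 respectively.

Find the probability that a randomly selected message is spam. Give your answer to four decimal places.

P(S) ≈ 0.4782

Total: 44 + 24 + 10 + 38 + 84 = 200.
P(S1) = 44/200 = 0.22. P(S2) = 24/200 = 0.12. P(S3) = 10/200 = 0.05. P(S4) = 38/200 = 0.19. P(S5) = 84/200 = 0.42.
P(S) = P(S|S1)·P(S1) + P(S|S2)·P(S2) + P(S|S3)·P(S3) + P(S|S4)·P(S4) + P(S|S5)·P(S5)
      = 0.3071·0.22 + 0.0704·0.12 + 0.263·0.05 + 0.6463·0.19 + 0.634·0.42
      = 0.067562 + 0.008448 + 0.01315 + 0.122797 + 0.26628 = 0.478237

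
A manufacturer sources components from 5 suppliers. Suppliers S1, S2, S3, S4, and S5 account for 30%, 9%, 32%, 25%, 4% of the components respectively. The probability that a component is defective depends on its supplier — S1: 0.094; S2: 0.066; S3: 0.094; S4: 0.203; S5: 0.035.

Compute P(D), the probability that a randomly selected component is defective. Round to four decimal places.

P(D) ≈ 0.1164

Using total probability over the partition,
P(D) = P(D|S1)·P(S1) + P(D|S2)·P(S2) + P(D|S3)·P(S3) + P(D|S4)·P(S4) + P(D|S5)·P(S5)
      = 0.094·0.3 + 0.066·0.09 + 0.094·0.32 + 0.203·0.25 + 0.035·0.04
      = 0.0282 + 0.00594 + 0.03008 + 0.05075 + 0.0014 = 0.11637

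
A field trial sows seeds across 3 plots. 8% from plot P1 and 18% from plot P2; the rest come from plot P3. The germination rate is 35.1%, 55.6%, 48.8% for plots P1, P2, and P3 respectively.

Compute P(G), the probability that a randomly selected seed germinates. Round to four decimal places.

P(G) ≈ 0.4893

P(P3) = 1 − (0.08 + 0.18) = 0.74.
Summing over the partition,
P(G) = P(G|P1)·P(P1) + P(G|P2)·P(P2) + P(G|P3)·P(P3)
      = 0.351·0.08 + 0.556·0.18 + 0.488·0.74
      = 0.02808 + 0.10008 + 0.36112 = 0.48928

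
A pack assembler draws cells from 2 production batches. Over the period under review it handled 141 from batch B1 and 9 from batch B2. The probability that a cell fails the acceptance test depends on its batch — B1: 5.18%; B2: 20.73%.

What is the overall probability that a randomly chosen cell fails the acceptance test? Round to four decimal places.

P(F) ≈ 0.0611

Total: 141 + 9 = 150.
P(B1) = 141/150 = 0.94. P(B2) = 9/150 = 0.06.
Using total probability over the partition,
P(F) = P(F|B1)·P(B1) + P(F|B2)·P(B2)
      = 0.0518·0.94 + 0.2073·0.06
      = 0.048692 + 0.012438 = 0.06113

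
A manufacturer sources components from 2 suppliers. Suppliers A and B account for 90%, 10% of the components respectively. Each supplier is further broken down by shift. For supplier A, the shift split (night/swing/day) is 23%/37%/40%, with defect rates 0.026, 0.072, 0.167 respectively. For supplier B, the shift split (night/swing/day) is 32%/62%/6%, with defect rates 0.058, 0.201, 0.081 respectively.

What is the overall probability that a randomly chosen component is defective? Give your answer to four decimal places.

0.1043

P(D|A) = 0.23·0.026 + 0.37·0.072 + 0.4·0.167 = 0.00598 + 0.02664 + 0.0668 = 0.09942
P(D|B) = 0.32·0.058 + 0.62·0.201 + 0.06·0.081 = 0.01856 + 0.12462 + 0.00486 = 0.14804
Then overall,
P(D) = 0.9·0.09942 + 0.1·0.14804
      = 0.089478 + 0.014804 = 0.104282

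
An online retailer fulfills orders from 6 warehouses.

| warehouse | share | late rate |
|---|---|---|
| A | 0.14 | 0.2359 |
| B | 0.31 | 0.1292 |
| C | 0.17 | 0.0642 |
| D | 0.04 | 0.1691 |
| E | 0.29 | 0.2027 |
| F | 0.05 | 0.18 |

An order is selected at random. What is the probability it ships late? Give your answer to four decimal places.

0.1585

P(L) = P(L|A)·P(A) + P(L|B)·P(B) + P(L|C)·P(C) + P(L|D)·P(D) + P(L|E)·P(E) + P(L|F)·P(F)
      = 0.2359·0.14 + 0.1292·0.31 + 0.0642·0.17 + 0.1691·0.04 + 0.2027·0.29 + 0.18·0.05
      = 0.033026 + 0.040052 + 0.010914 + 0.006764 + 0.058783 + 0.009 = 0.158539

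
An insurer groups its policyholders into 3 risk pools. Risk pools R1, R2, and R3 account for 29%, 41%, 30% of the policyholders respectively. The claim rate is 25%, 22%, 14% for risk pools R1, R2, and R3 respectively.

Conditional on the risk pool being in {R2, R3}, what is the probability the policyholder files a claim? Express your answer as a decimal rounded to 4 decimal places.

Let S = {R2, R3}.
P(S) = 0.41 + 0.3 = 0.71.
P(C ∩ S) = 0.22·0.41 + 0.14·0.3 = 0.0902 + 0.042 = 0.1322.
P(C | S) = 0.1322 / 0.71 = 0.186197…

0.1862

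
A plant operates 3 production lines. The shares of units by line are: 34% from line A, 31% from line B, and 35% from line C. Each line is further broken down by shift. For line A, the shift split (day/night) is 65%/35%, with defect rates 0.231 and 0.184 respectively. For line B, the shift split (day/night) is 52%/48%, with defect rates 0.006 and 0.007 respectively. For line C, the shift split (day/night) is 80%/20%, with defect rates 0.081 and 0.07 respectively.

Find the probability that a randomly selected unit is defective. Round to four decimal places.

0.1025

P(D|A) = 0.65·0.231 + 0.35·0.184 = 0.15015 + 0.0644 = 0.21455
P(D|B) = 0.52·0.006 + 0.48·0.007 = 0.00312 + 0.00336 = 0.00648
P(D|C) = 0.8·0.081 + 0.2·0.07 = 0.0648 + 0.014 = 0.0788
By total probability over the outer partition,
P(D) = 0.34·0.21455 + 0.31·0.00648 + 0.35·0.0788
      = 0.072947 + 0.0020088 + 0.02758 = 0.1025358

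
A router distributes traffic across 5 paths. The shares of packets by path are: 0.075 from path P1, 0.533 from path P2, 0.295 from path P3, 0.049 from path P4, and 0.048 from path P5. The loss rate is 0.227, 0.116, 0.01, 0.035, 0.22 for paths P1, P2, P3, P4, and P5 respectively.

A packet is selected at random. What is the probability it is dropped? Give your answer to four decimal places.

0.0941

P(L) = P(L|P1)·P(P1) + P(L|P2)·P(P2) + P(L|P3)·P(P3) + P(L|P4)·P(P4) + P(L|P5)·P(P5)
      = 0.227·0.075 + 0.116·0.533 + 0.01·0.295 + 0.035·0.049 + 0.22·0.048
      = 0.017025 + 0.061828 + 0.00295 + 0.001715 + 0.01056 = 0.094078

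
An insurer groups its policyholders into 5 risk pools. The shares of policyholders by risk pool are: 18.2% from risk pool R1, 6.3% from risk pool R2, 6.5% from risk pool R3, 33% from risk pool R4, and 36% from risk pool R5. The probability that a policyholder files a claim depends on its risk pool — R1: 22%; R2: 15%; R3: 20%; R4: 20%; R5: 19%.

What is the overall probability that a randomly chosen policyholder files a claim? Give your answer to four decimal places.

P(C) = P(C|R1)·P(R1) + P(C|R2)·P(R2) + P(C|R3)·P(R3) + P(C|R4)·P(R4) + P(C|R5)·P(R5)
      = 0.22·0.182 + 0.15·0.063 + 0.2·0.065 + 0.2·0.33 + 0.19·0.36
      = 0.04004 + 0.00945 + 0.013 + 0.066 + 0.0684 = 0.19689

P(C) ≈ 0.1969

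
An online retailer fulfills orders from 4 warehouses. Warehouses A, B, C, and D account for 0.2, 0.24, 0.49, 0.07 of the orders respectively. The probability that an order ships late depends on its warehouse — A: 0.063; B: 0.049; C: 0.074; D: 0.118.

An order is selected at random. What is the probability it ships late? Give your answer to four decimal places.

Using total probability over the partition,
P(L) = P(L|A)·P(A) + P(L|B)·P(B) + P(L|C)·P(C) + P(L|D)·P(D)
      = 0.063·0.2 + 0.049·0.24 + 0.074·0.49 + 0.118·0.07
      = 0.0126 + 0.01176 + 0.03626 + 0.00826 = 0.06888

P(L) ≈ 0.0689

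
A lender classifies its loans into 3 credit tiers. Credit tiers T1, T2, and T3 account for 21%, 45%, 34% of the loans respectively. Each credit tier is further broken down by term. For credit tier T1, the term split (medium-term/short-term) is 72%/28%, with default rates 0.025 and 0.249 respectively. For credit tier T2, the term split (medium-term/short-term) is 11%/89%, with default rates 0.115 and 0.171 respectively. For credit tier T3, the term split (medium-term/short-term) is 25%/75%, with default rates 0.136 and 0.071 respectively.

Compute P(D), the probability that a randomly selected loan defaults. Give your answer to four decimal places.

P(D|T1) = 0.72·0.025 + 0.28·0.249 = 0.018 + 0.06972 = 0.08772
P(D|T2) = 0.11·0.115 + 0.89·0.171 = 0.01265 + 0.15219 = 0.16484
P(D|T3) = 0.25·0.136 + 0.75·0.071 = 0.034 + 0.05325 = 0.08725
Then overall,
P(D) = 0.21·0.08772 + 0.45·0.16484 + 0.34·0.08725
      = 0.0184212 + 0.074178 + 0.029665 = 0.1222642

0.1223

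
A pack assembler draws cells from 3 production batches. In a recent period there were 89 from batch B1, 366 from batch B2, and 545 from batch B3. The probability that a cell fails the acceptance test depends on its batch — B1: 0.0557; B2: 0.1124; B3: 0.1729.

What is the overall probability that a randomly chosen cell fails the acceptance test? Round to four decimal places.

P(F) ≈ 0.1403

Total: 89 + 366 + 545 = 1000.
P(B1) = 89/1000 = 0.089. P(B2) = 366/1000 = 0.366. P(B3) = 545/1000 = 0.545.
P(F) = P(F|B1)·P(B1) + P(F|B2)·P(B2) + P(F|B3)·P(B3)
      = 0.0557·0.089 + 0.1124·0.366 + 0.1729·0.545
      = 0.0049573 + 0.0411384 + 0.0942305 = 0.1403262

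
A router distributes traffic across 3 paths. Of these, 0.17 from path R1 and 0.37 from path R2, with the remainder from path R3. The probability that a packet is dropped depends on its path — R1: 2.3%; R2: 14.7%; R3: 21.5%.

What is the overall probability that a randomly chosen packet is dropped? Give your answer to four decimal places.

0.1572

P(R3) = 1 − (0.17 + 0.37) = 0.46.
Summing over the partition,
P(L) = P(L|R1)·P(R1) + P(L|R2)·P(R2) + P(L|R3)·P(R3)
      = 0.023·0.17 + 0.147·0.37 + 0.215·0.46
      = 0.00391 + 0.05439 + 0.0989 = 0.1572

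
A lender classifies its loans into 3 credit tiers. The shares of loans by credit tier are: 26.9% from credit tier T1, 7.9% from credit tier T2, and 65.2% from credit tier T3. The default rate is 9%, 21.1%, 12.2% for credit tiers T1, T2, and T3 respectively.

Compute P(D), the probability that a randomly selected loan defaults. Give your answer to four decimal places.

P(D) = P(D|T1)·P(T1) + P(D|T2)·P(T2) + P(D|T3)·P(T3)
      = 0.09·0.269 + 0.211·0.079 + 0.122·0.652
      = 0.02421 + 0.016669 + 0.079544 = 0.120423

0.1204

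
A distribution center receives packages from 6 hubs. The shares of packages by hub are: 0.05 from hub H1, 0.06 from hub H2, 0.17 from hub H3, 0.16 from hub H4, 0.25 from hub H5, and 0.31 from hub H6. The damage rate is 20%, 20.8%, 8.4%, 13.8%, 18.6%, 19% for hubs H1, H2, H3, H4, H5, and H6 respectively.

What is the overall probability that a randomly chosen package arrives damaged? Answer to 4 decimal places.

0.1642

Summing over the partition,
P(D) = P(D|H1)·P(H1) + P(D|H2)·P(H2) + P(D|H3)·P(H3) + P(D|H4)·P(H4) + P(D|H5)·P(H5) + P(D|H6)·P(H6)
      = 0.2·0.05 + 0.208·0.06 + 0.084·0.17 + 0.138·0.16 + 0.186·0.25 + 0.19·0.31
      = 0.01 + 0.01248 + 0.01428 + 0.02208 + 0.0465 + 0.0589 = 0.16424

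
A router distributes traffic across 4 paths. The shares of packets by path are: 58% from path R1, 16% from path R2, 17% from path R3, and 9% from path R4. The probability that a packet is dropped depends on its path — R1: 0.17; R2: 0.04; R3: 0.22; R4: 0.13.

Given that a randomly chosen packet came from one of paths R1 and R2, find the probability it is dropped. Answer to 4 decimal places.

P(L|S) ≈ 0.1419

Let S = {R1, R2}.
P(S) = 0.58 + 0.16 = 0.74.
P(L ∩ S) = 0.17·0.58 + 0.04·0.16 = 0.0986 + 0.0064 = 0.105.
P(L | S) = 0.105 / 0.74 = 0.141892…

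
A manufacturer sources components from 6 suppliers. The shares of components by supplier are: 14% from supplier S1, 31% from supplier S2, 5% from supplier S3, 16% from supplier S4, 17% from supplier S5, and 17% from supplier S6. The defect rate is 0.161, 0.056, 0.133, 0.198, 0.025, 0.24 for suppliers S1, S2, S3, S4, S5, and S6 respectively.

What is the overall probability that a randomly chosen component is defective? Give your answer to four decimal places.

0.1233

By the law of total probability,
P(D) = P(D|S1)·P(S1) + P(D|S2)·P(S2) + P(D|S3)·P(S3) + P(D|S4)·P(S4) + P(D|S5)·P(S5) + P(D|S6)·P(S6)
      = 0.161·0.14 + 0.056·0.31 + 0.133·0.05 + 0.198·0.16 + 0.025·0.17 + 0.24·0.17
      = 0.02254 + 0.01736 + 0.00665 + 0.03168 + 0.00425 + 0.0408 = 0.12328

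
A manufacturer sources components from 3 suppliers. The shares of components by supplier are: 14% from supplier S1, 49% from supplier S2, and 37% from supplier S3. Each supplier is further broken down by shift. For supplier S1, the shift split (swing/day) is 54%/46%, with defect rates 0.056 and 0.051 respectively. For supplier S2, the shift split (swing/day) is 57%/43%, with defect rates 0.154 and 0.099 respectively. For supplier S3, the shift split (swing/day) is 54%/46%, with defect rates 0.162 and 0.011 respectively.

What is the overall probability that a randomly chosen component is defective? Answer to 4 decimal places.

0.1056

P(D|S1) = 0.54·0.056 + 0.46·0.051 = 0.03024 + 0.02346 = 0.0537
P(D|S2) = 0.57·0.154 + 0.43·0.099 = 0.08778 + 0.04257 = 0.13035
P(D|S3) = 0.54·0.162 + 0.46·0.011 = 0.08748 + 0.00506 = 0.09254
By total probability over the outer partition,
P(D) = 0.14·0.0537 + 0.49·0.13035 + 0.37·0.09254
      = 0.007518 + 0.0638715 + 0.0342398 = 0.1056293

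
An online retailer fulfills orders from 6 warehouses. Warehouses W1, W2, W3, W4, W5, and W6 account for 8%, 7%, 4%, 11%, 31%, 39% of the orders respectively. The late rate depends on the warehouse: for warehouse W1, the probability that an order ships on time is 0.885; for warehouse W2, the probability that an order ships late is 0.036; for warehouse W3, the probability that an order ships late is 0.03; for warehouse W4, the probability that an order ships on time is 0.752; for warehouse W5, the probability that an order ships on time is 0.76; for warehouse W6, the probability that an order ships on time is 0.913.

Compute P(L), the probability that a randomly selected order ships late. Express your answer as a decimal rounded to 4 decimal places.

P(L|W1) = 1 − 0.885 = 0.115.
P(L|W4) = 1 − 0.752 = 0.248.
P(L|W5) = 1 − 0.76 = 0.24.
P(L|W6) = 1 − 0.913 = 0.087.
Summing over the partition,
P(L) = P(L|W1)·P(W1) + P(L|W2)·P(W2) + P(L|W3)·P(W3) + P(L|W4)·P(W4) + P(L|W5)·P(W5) + P(L|W6)·P(W6)
      = 0.115·0.08 + 0.036·0.07 + 0.03·0.04 + 0.248·0.11 + 0.24·0.31 + 0.087·0.39
      = 0.0092 + 0.00252 + 0.0012 + 0.02728 + 0.0744 + 0.03393 = 0.14853

P(L) ≈ 0.1485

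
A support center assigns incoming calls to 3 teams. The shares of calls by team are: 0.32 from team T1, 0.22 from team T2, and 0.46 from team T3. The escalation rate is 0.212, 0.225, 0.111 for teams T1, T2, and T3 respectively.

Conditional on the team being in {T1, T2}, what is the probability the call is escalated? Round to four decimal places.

Let S = {T1, T2}.
P(S) = 0.32 + 0.22 = 0.54.
P(E ∩ S) = 0.212·0.32 + 0.225·0.22 = 0.06784 + 0.0495 = 0.11734.
P(E | S) = 0.11734 / 0.54 = 0.217296…

0.2173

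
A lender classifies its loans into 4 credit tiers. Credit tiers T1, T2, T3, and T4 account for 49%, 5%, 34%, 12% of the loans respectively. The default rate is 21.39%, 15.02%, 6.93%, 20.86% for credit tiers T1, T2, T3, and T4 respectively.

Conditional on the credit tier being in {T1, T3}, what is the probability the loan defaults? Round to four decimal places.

Let S = {T1, T3}.
P(S) = 0.49 + 0.34 = 0.83.
P(D ∩ S) = 0.2139·0.49 + 0.0693·0.34 = 0.104811 + 0.023562 = 0.128373.
P(D | S) = 0.128373 / 0.83 = 0.154666…

0.1547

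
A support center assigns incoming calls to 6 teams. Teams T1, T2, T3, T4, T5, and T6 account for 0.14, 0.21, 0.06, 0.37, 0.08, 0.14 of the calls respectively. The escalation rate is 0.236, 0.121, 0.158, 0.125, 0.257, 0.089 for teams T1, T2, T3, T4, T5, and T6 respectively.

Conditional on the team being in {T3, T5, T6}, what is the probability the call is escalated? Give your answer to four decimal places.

Let S = {T3, T5, T6}.
P(S) = 0.06 + 0.08 + 0.14 = 0.28.
P(E ∩ S) = 0.158·0.06 + 0.257·0.08 + 0.089·0.14 = 0.00948 + 0.02056 + 0.01246 = 0.0425.
P(E | S) = 0.0425 / 0.28 = 0.151786…

0.1518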